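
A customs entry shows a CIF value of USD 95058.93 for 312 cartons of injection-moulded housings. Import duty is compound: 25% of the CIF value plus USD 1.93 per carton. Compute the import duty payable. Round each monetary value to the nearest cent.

Import duty: USD 24366.89

Ad valorem component: 95058.93 × 25% = 23764.73
Specific component: 312 × 1.93 = 602.16
Import duty = 23764.73 + 602.16 = 24366.89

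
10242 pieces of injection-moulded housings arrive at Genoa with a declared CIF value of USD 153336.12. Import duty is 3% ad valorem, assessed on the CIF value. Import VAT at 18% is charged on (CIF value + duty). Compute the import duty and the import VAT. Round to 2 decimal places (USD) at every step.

Import duty: USD 4600.08; import VAT: USD 28428.52

Import duty = 153336.12 × 3% = 4600.08
VAT base = CIF + duty = 153336.12 + 4600.08 = 157936.20
Import VAT = 157936.20 × 18% = 28428.52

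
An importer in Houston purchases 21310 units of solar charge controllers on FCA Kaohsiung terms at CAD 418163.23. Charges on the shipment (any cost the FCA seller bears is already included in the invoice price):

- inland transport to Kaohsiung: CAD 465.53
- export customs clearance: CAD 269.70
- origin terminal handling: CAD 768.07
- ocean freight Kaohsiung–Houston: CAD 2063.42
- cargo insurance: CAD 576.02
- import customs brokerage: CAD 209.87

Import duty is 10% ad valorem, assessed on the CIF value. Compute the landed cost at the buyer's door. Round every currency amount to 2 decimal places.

Total landed cost: CAD 463937.68

FCA: the seller delivers export-cleared goods to the carrier; the buyer bears costs from that point.
Already in the invoice (seller's account under FCA): inland to port, export clearance — exclude.
CIF value = FCA price + origin terminal + freight + insurance = 418163.23 + 768.07 + 2063.42 + 576.02 = 421570.74
Import duty = 421570.74 × 10% = 42157.07
Buyer bears: origin terminal 768.07 + freight 2063.42 + insurance 576.02 + brokerage 209.87 + duty 42157.07 = 45774.45
Landed cost = invoice 418163.23 + 45774.45 = 463937.68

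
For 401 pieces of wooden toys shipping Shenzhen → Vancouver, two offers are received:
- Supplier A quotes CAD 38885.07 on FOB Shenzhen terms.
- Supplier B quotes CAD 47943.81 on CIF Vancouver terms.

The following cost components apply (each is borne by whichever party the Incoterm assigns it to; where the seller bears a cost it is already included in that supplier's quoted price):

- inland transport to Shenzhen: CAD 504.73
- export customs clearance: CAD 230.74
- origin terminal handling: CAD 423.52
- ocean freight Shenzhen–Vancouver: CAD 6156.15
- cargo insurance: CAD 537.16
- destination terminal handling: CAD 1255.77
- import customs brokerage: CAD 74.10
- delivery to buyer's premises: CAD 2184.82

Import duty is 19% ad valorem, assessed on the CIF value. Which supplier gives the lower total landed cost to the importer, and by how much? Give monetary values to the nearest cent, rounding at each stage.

Supplier A (FOB):
CIF value = FOB price + freight + insurance = 38885.07 + 6156.15 + 537.16 = 45578.38
Import duty = 45578.38 × 19% = 8659.89
Buyer bears (A): 6156.15 + 537.16 + 1255.77 + 74.10 + 2184.82 = 10208.00
Landed cost (A) = invoice 38885.07 + 10208.00 + duty 8659.89 = 57752.96
Supplier B (CIF):
The CIF price already equals the CIF value: 47943.81
Import duty = 47943.81 × 19% = 9109.32
Buyer bears (B): 1255.77 + 74.10 + 2184.82 = 3514.69
Landed cost (B) = invoice 47943.81 + 3514.69 + duty 9109.32 = 60567.82
Difference = |57752.96 − 60567.82| = 2814.86

Supplier A is cheaper by CAD 2814.86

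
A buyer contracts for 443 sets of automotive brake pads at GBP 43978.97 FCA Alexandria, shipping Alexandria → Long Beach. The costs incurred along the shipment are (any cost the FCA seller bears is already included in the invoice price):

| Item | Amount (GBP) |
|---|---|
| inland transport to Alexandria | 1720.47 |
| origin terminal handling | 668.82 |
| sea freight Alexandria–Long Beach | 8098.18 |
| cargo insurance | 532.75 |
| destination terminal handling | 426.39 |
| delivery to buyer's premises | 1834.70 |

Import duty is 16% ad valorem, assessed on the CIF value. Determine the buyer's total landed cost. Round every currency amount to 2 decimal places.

FCA: the seller delivers export-cleared goods to the carrier; the buyer bears costs from that point.
Already in the invoice (seller's account under FCA): inland to port — exclude.
CIF value = FCA price + origin terminal + freight + insurance = 43978.97 + 668.82 + 8098.18 + 532.75 = 53278.72
Import duty = 53278.72 × 16% = 8524.60
Buyer bears: origin terminal 668.82 + freight 8098.18 + insurance 532.75 + destination terminal 426.39 + delivery 1834.70 + duty 8524.60 = 20085.44
Landed cost = invoice 43978.97 + 20085.44 = 64064.41

Total landed cost: GBP 64064.41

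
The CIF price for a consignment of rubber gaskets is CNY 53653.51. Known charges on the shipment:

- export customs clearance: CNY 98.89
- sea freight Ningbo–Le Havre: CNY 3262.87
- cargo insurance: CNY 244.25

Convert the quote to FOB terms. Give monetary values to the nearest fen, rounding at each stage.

Not relevant to the conversion: export clearance — on the seller under both CIF and FOB; already in the CIF price and stays in the FOB price.
From CIF to FOB, the seller no longer bears: freight, insurance.
FOB price = 53653.51 − 3262.87 − 244.25 = 50146.39

FOB price: CNY 50146.39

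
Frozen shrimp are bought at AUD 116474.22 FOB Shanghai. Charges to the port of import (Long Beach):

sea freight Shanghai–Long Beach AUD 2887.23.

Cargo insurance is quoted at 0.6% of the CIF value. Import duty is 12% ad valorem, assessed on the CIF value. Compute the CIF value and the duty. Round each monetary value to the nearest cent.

CIF value: AUD 120081.94; import duty: AUD 14409.83

Let C be the CIF value. C = FOB price + freight + 0.6% × C
C − 0.6% × C = 116474.22 + 2887.23
0.994 × C = 119361.45
C = 119361.45 / 0.994 = 120081.94
Insurance premium = 0.6% × 120081.94 = 720.49
Import duty = 120081.94 × 12% = 14409.83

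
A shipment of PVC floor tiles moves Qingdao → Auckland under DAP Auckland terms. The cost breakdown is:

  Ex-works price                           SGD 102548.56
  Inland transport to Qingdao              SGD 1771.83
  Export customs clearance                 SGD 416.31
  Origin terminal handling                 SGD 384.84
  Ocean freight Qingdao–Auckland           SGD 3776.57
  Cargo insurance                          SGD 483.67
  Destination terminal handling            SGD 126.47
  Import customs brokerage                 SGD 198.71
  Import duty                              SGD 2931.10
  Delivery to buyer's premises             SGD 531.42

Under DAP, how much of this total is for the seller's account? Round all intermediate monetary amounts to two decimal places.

DAP: the seller bears all costs to the named destination except import duty and clearance.
Seller's account: goods 102548.56 + inland to port 1771.83 + export clearance 416.31 + origin terminal 384.84 + freight 3776.57 + insurance 483.67 + destination terminal 126.47 + delivery 531.42 = 110039.67
Buyer's account: brokerage 198.71 + duty 2931.10 = 3129.81

Seller's account: SGD 110039.67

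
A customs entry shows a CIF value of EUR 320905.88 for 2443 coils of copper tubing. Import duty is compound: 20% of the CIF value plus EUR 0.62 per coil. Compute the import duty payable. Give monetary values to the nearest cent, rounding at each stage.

Ad valorem component: 320905.88 × 20% = 64181.18
Specific component: 2443 × 0.62 = 1514.66
Import duty = 64181.18 + 1514.66 = 65695.84

Import duty: EUR 65695.84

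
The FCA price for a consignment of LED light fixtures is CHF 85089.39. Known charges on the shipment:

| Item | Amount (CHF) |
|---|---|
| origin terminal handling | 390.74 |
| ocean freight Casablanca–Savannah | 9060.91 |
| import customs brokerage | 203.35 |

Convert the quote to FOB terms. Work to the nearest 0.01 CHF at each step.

FOB price: CHF 85480.13

Not relevant to the conversion: brokerage, freight — on the buyer under both terms; not part of either seller's price.
From FCA to FOB, the seller additionally bears: origin terminal.
FOB price = 85089.39 + 390.74 = 85480.13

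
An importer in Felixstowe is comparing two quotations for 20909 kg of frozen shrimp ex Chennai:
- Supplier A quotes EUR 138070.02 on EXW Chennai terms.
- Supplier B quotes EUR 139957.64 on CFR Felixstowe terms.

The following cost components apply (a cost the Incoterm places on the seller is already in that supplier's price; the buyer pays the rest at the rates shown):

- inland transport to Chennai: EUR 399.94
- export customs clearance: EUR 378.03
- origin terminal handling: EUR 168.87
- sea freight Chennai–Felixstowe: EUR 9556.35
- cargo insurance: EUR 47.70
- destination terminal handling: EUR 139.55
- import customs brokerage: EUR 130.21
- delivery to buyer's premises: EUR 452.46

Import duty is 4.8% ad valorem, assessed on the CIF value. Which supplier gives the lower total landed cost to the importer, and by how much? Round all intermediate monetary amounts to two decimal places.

Supplier B is cheaper by EUR 9029.11

Supplier A (EXW):
CIF value = EXW price + inland to port + export clearance + origin terminal + freight + insurance = 138070.02 + 399.94 + 378.03 + 168.87 + 9556.35 + 47.70 = 148620.91
Import duty = 148620.91 × 4.8% = 7133.80
Buyer bears (A): 399.94 + 378.03 + 168.87 + 9556.35 + 47.70 + 139.55 + 130.21 + 452.46 = 11273.11
Landed cost (A) = invoice 138070.02 + 11273.11 + duty 7133.80 = 156476.93
Supplier B (CFR):
CIF value = CFR price + insurance = 139957.64 + 47.70 = 140005.34
Import duty = 140005.34 × 4.8% = 6720.26
Buyer bears (B): 47.70 + 139.55 + 130.21 + 452.46 = 769.92
Landed cost (B) = invoice 139957.64 + 769.92 + duty 6720.26 = 147447.82
Difference = |156476.93 − 147447.82| = 9029.11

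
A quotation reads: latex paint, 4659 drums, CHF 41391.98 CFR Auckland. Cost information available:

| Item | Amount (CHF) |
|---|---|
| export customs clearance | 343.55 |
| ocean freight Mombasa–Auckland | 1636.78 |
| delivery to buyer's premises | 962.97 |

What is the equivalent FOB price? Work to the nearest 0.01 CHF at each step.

Not relevant to the conversion: export clearance — on the seller under both CFR and FOB; already in the CFR price and stays in the FOB price. delivery — on the buyer under both terms; not part of either seller's price.
From CFR to FOB, the seller no longer bears: freight.
FOB price = 41391.98 − 1636.78 = 39755.20

FOB price: CHF 39755.20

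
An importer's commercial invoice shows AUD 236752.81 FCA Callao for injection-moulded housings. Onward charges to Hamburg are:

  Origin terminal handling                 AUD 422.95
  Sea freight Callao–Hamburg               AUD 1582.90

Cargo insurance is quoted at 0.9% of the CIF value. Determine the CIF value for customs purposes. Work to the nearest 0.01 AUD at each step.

Let C be the CIF value. C = FCA price + pre-shipment costs + freight + 0.9% × C
C − 0.9% × C = 236752.81 + 422.95 + 1582.90
0.991 × C = 238758.66
C = 238758.66 / 0.991 = 240927.00
Insurance premium = 0.9% × 240927.00 = 2168.34

CIF value: AUD 240927.00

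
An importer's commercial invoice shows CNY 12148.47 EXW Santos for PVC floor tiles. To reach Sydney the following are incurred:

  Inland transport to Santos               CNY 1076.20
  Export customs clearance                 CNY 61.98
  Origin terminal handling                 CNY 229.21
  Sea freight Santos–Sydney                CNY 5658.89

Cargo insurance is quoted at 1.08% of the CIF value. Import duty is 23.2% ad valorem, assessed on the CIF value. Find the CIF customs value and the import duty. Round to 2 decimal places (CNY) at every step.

Let C be the CIF value. C = EXW price + pre-shipment costs + freight + 1.08% × C
C − 1.08% × C = 12148.47 + 1076.20 + 61.98 + 229.21 + 5658.89
0.9892 × C = 19174.75
C = 19174.75 / 0.9892 = 19384.10
Insurance premium = 1.08% × 19384.10 = 209.35
Import duty = 19384.10 × 23.2% = 4497.11

CIF value: CNY 19384.10; import duty: CNY 4497.11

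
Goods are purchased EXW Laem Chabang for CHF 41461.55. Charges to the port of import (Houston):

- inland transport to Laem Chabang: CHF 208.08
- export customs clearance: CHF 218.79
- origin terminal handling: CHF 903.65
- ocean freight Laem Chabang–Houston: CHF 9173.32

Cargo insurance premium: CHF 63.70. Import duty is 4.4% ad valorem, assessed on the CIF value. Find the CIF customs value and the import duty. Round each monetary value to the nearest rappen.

CIF value: CHF 52029.09; import duty: CHF 2289.28

CIF = EXW price + pre-shipment costs + freight + insurance
CIF = 41461.55 + 208.08 + 218.79 + 903.65 + 9173.32 + 63.70 = 52029.09
Import duty = 52029.09 × 4.4% = 2289.28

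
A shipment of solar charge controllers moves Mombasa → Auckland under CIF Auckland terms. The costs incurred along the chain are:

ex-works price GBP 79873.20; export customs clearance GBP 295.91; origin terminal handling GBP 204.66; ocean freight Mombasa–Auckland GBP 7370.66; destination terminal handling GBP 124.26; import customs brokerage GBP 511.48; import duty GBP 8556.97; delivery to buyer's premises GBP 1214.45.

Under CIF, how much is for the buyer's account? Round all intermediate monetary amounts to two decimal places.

CIF: the seller pays costs through ocean freight and marine insurance to the destination port.
Seller's account: goods 79873.20 + export clearance 295.91 + origin terminal 204.66 + freight 7370.66 = 87744.43
Buyer's account: destination terminal 124.26 + brokerage 511.48 + duty 8556.97 + delivery 1214.45 = 10407.16

Buyer's account: GBP 10407.16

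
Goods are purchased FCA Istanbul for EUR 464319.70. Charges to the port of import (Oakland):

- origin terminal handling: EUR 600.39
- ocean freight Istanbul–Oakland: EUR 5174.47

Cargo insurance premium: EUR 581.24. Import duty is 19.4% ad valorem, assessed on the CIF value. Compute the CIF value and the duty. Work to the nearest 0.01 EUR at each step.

CIF value: EUR 470675.80; import duty: EUR 91311.11

CIF = FCA price + pre-shipment costs + freight + insurance
CIF = 464319.70 + 600.39 + 5174.47 + 581.24 = 470675.80
Import duty = 470675.80 × 19.4% = 91311.11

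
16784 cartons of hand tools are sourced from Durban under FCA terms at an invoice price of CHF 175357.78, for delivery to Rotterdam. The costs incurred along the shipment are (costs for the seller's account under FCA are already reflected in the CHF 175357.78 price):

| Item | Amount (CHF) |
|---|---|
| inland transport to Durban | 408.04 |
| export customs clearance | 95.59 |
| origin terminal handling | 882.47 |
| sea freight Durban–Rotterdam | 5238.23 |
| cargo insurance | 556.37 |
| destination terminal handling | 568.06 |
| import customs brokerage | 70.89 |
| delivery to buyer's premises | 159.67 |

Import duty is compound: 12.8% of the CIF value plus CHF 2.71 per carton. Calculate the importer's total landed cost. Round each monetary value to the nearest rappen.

Total landed cost: CHF 251618.57

FCA: the seller delivers export-cleared goods to the carrier; the buyer bears costs from that point.
Already in the invoice (seller's account under FCA): inland to port, export clearance — exclude.
CIF value = FCA price + origin terminal + freight + insurance = 175357.78 + 882.47 + 5238.23 + 556.37 = 182034.85
Ad valorem component: 182034.85 × 12.8% = 23300.46
Specific component: 16784 × 2.71 = 45484.64
Import duty = 23300.46 + 45484.64 = 68785.10
Buyer bears: origin terminal 882.47 + freight 5238.23 + insurance 556.37 + destination terminal 568.06 + brokerage 70.89 + delivery 159.67 + duty 68785.10 = 76260.79
Landed cost = invoice 175357.78 + 76260.79 = 251618.57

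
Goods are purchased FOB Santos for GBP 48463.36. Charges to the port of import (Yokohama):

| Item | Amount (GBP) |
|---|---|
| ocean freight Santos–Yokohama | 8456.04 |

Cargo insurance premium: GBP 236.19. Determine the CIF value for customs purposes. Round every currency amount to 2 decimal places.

CIF value: GBP 57155.59

CIF = FOB price + freight + insurance
CIF = 48463.36 + 8456.04 + 236.19 = 57155.59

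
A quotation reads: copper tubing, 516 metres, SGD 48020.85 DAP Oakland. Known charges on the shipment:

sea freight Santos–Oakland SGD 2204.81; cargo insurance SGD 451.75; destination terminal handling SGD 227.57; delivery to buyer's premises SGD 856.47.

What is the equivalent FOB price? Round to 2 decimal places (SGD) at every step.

From DAP to FOB, the seller no longer bears: freight, insurance, destination terminal, delivery.
FOB price = 48020.85 − 2204.81 − 451.75 − 227.57 − 856.47 = 44280.25

FOB price: SGD 44280.25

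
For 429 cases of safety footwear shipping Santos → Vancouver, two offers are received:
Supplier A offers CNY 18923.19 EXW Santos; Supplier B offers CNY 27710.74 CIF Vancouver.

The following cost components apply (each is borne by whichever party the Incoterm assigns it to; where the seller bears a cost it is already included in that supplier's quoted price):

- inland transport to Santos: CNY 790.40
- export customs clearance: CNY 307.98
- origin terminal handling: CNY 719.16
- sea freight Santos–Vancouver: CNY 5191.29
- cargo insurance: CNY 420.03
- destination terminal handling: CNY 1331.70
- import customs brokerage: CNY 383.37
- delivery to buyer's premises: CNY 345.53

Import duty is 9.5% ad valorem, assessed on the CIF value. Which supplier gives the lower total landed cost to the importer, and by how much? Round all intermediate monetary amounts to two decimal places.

Supplier A is cheaper by CNY 1487.77

Supplier A (EXW):
CIF value = EXW price + inland to port + export clearance + origin terminal + freight + insurance = 18923.19 + 790.40 + 307.98 + 719.16 + 5191.29 + 420.03 = 26352.05
Import duty = 26352.05 × 9.5% = 2503.44
Buyer bears (A): 790.40 + 307.98 + 719.16 + 5191.29 + 420.03 + 1331.70 + 383.37 + 345.53 = 9489.46
Landed cost (A) = invoice 18923.19 + 9489.46 + duty 2503.44 = 30916.09
Supplier B (CIF):
The CIF price already equals the CIF value: 27710.74
Import duty = 27710.74 × 9.5% = 2632.52
Buyer bears (B): 1331.70 + 383.37 + 345.53 = 2060.60
Landed cost (B) = invoice 27710.74 + 2060.60 + duty 2632.52 = 32403.86
Difference = |30916.09 − 32403.86| = 1487.77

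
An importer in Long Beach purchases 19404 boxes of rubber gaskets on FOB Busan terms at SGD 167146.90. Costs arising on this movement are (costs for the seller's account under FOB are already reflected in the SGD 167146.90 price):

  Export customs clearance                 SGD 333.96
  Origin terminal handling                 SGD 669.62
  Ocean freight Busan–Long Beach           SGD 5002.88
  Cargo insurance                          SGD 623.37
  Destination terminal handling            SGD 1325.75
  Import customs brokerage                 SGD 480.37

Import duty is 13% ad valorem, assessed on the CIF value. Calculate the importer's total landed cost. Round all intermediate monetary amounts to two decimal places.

Total landed cost: SGD 197039.78

FOB: the seller bears costs until goods are on board at the origin port; the buyer bears freight, insurance and all costs thereafter.
Already in the invoice (seller's account under FOB): export clearance, origin terminal — exclude.
CIF value = FOB price + freight + insurance = 167146.90 + 5002.88 + 623.37 = 172773.15
Import duty = 172773.15 × 13% = 22460.51
Buyer bears: freight 5002.88 + insurance 623.37 + destination terminal 1325.75 + brokerage 480.37 + duty 22460.51 = 29892.88
Landed cost = invoice 167146.90 + 29892.88 = 197039.78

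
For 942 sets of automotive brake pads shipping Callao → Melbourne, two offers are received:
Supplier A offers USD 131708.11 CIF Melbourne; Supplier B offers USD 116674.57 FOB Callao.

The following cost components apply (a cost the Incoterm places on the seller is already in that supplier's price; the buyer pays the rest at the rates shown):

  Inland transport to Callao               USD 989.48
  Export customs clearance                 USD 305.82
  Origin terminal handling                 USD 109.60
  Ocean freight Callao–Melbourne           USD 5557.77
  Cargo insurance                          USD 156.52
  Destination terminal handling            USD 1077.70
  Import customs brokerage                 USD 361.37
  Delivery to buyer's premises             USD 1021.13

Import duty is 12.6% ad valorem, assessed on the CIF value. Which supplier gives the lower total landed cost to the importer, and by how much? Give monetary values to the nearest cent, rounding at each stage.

Supplier A (CIF):
The CIF price already equals the CIF value: 131708.11
Import duty = 131708.11 × 12.6% = 16595.22
Buyer bears (A): 1077.70 + 361.37 + 1021.13 = 2460.20
Landed cost (A) = invoice 131708.11 + 2460.20 + duty 16595.22 = 150763.53
Supplier B (FOB):
CIF value = FOB price + freight + insurance = 116674.57 + 5557.77 + 156.52 = 122388.86
Import duty = 122388.86 × 12.6% = 15421.00
Buyer bears (B): 5557.77 + 156.52 + 1077.70 + 361.37 + 1021.13 = 8174.49
Landed cost (B) = invoice 116674.57 + 8174.49 + duty 15421.00 = 140270.06
Difference = |150763.53 − 140270.06| = 10493.47

Supplier B is cheaper by USD 10493.47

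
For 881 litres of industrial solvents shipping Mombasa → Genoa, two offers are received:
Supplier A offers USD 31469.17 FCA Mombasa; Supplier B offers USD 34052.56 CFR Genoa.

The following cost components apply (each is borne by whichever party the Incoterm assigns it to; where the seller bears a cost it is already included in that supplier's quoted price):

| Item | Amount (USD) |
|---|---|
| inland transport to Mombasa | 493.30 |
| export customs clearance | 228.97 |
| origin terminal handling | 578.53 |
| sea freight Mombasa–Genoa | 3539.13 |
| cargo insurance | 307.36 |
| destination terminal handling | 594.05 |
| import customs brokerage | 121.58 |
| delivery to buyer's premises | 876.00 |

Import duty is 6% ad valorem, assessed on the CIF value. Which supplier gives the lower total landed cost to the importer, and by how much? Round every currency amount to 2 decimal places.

Supplier B is cheaper by USD 1626.32

Supplier A (FCA):
CIF value = FCA price + origin terminal + freight + insurance = 31469.17 + 578.53 + 3539.13 + 307.36 = 35894.19
Import duty = 35894.19 × 6% = 2153.65
Buyer bears (A): 578.53 + 3539.13 + 307.36 + 594.05 + 121.58 + 876.00 = 6016.65
Landed cost (A) = invoice 31469.17 + 6016.65 + duty 2153.65 = 39639.47
Supplier B (CFR):
CIF value = CFR price + insurance = 34052.56 + 307.36 = 34359.92
Import duty = 34359.92 × 6% = 2061.60
Buyer bears (B): 307.36 + 594.05 + 121.58 + 876.00 = 1898.99
Landed cost (B) = invoice 34052.56 + 1898.99 + duty 2061.60 = 38013.15
Difference = |39639.47 − 38013.15| = 1626.32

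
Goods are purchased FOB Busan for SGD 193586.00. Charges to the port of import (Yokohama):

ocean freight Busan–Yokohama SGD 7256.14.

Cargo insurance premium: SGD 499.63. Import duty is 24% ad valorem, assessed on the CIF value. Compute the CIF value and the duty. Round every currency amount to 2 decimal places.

CIF = FOB price + freight + insurance
CIF = 193586.00 + 7256.14 + 499.63 = 201341.77
Import duty = 201341.77 × 24% = 48322.02

CIF value: SGD 201341.77; import duty: SGD 48322.02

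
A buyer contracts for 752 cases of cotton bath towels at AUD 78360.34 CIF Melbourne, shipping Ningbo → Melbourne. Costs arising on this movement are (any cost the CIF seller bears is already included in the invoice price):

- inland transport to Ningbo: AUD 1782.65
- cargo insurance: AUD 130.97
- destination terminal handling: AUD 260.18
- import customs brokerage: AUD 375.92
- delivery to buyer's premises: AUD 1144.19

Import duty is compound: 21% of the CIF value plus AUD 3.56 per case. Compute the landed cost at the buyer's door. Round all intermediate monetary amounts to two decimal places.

Total landed cost: AUD 99273.42

CIF: the seller pays costs through ocean freight and marine insurance to the destination port.
Already in the invoice (seller's account under CIF): inland to port, insurance — exclude.
The CIF price already equals the CIF value: 78360.34
Ad valorem component: 78360.34 × 21% = 16455.67
Specific component: 752 × 3.56 = 2677.12
Import duty = 16455.67 + 2677.12 = 19132.79
Buyer bears: destination terminal 260.18 + brokerage 375.92 + delivery 1144.19 + duty 19132.79 = 20913.08
Landed cost = invoice 78360.34 + 20913.08 = 99273.42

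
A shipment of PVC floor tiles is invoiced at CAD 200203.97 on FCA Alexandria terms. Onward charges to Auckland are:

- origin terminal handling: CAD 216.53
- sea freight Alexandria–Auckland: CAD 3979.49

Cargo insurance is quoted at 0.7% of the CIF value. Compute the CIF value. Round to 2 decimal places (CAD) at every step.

CIF value: CAD 205840.88

Let C be the CIF value. C = FCA price + pre-shipment costs + freight + 0.7% × C
C − 0.7% × C = 200203.97 + 216.53 + 3979.49
0.993 × C = 204399.99
C = 204399.99 / 0.993 = 205840.88
Insurance premium = 0.7% × 205840.88 = 1440.89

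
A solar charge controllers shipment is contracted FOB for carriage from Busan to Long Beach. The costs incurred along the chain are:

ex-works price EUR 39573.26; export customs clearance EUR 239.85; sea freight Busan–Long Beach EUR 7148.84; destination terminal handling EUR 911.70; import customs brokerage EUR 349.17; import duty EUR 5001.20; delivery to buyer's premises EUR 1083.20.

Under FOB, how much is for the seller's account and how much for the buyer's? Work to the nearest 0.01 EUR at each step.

FOB: the seller bears costs until goods are on board at the origin port; the buyer bears freight, insurance and all costs thereafter.
Seller's account: goods 39573.26 + export clearance 239.85 = 39813.11
Buyer's account: freight 7148.84 + destination terminal 911.70 + brokerage 349.17 + duty 5001.20 + delivery 1083.20 = 14494.11

Seller: EUR 39813.11; buyer: EUR 14494.11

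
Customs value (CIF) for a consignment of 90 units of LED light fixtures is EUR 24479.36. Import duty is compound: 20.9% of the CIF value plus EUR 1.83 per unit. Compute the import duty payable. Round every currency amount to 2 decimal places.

Import duty: EUR 5280.89

Ad valorem component: 24479.36 × 20.9% = 5116.19
Specific component: 90 × 1.83 = 164.70
Import duty = 5116.19 + 164.70 = 5280.89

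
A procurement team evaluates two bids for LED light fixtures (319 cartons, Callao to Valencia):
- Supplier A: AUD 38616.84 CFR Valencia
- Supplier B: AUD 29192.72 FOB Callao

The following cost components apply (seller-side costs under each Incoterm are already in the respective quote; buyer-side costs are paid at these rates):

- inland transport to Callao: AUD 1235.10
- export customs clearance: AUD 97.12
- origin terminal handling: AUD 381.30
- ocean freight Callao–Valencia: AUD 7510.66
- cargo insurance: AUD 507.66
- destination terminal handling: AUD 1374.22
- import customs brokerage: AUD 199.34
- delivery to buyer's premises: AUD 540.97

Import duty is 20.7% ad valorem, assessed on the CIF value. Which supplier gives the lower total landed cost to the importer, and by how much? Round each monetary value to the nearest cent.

Supplier A (CFR):
CIF value = CFR price + insurance = 38616.84 + 507.66 = 39124.50
Import duty = 39124.50 × 20.7% = 8098.77
Buyer bears (A): 507.66 + 1374.22 + 199.34 + 540.97 = 2622.19
Landed cost (A) = invoice 38616.84 + 2622.19 + duty 8098.77 = 49337.80
Supplier B (FOB):
CIF value = FOB price + freight + insurance = 29192.72 + 7510.66 + 507.66 = 37211.04
Import duty = 37211.04 × 20.7% = 7702.69
Buyer bears (B): 7510.66 + 507.66 + 1374.22 + 199.34 + 540.97 = 10132.85
Landed cost (B) = invoice 29192.72 + 10132.85 + duty 7702.69 = 47028.26
Difference = |49337.80 − 47028.26| = 2309.54

Supplier B is cheaper by AUD 2309.54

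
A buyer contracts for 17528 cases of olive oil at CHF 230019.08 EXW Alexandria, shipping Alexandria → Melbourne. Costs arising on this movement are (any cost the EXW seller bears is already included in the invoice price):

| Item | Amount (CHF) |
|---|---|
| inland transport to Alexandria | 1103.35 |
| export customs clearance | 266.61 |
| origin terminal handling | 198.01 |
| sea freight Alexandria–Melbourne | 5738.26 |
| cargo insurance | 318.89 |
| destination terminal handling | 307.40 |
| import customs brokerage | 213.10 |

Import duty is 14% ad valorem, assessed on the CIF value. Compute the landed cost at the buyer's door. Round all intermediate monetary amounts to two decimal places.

EXW: the seller makes goods available at their premises; the buyer bears all onward costs.
CIF value = EXW price + inland to port + export clearance + origin terminal + freight + insurance = 230019.08 + 1103.35 + 266.61 + 198.01 + 5738.26 + 318.89 = 237644.20
Import duty = 237644.20 × 14% = 33270.19
Buyer bears: inland to port 1103.35 + export clearance 266.61 + origin terminal 198.01 + freight 5738.26 + insurance 318.89 + destination terminal 307.40 + brokerage 213.10 + duty 33270.19 = 41415.81
Landed cost = invoice 230019.08 + 41415.81 = 271434.89

Total landed cost: CHF 271434.89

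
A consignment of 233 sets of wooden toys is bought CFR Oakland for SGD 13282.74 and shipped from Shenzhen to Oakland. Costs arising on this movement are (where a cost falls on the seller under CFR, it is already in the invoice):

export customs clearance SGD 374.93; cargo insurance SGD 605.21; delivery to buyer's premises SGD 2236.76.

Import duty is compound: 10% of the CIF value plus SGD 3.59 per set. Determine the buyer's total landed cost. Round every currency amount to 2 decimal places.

CFR: the seller pays costs through ocean freight to the destination port, but not insurance.
Already in the invoice (seller's account under CFR): export clearance — exclude.
CIF value = CFR price + insurance = 13282.74 + 605.21 = 13887.95
Ad valorem component: 13887.95 × 10% = 1388.80
Specific component: 233 × 3.59 = 836.47
Import duty = 1388.80 + 836.47 = 2225.27
Buyer bears: insurance 605.21 + delivery 2236.76 + duty 2225.27 = 5067.24
Landed cost = invoice 13282.74 + 5067.24 = 18349.98

Total landed cost: SGD 18349.98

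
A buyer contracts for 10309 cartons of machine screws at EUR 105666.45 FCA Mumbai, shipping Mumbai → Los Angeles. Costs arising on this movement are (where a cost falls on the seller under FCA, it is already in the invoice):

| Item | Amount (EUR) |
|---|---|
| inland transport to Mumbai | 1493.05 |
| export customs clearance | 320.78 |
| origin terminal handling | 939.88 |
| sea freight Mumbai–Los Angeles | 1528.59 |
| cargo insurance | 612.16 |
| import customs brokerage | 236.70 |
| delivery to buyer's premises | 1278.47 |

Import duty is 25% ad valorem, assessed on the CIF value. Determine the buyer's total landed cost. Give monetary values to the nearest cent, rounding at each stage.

FCA: the seller delivers export-cleared goods to the carrier; the buyer bears costs from that point.
Already in the invoice (seller's account under FCA): inland to port, export clearance — exclude.
CIF value = FCA price + origin terminal + freight + insurance = 105666.45 + 939.88 + 1528.59 + 612.16 = 108747.08
Import duty = 108747.08 × 25% = 27186.77
Buyer bears: origin terminal 939.88 + freight 1528.59 + insurance 612.16 + brokerage 236.70 + delivery 1278.47 + duty 27186.77 = 31782.57
Landed cost = invoice 105666.45 + 31782.57 = 137449.02

Total landed cost: EUR 137449.02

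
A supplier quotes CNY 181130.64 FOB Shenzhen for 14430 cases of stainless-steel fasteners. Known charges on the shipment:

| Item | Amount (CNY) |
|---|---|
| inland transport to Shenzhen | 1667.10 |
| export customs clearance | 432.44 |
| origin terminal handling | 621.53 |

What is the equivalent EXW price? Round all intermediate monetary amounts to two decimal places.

EXW price: CNY 178409.57

From FOB to EXW, the seller no longer bears: inland to port, export clearance, origin terminal.
EXW price = 181130.64 − 1667.10 − 432.44 − 621.53 = 178409.57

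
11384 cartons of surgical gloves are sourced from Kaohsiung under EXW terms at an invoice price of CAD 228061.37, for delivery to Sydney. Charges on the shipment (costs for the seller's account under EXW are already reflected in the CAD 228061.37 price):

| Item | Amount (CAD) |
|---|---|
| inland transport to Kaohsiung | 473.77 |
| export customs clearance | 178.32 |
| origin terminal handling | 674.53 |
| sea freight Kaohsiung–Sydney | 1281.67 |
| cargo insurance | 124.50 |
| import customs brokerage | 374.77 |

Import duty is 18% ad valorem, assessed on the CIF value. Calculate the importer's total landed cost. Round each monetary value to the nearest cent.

EXW: the seller makes goods available at their premises; the buyer bears all onward costs.
CIF value = EXW price + inland to port + export clearance + origin terminal + freight + insurance = 228061.37 + 473.77 + 178.32 + 674.53 + 1281.67 + 124.50 = 230794.16
Import duty = 230794.16 × 18% = 41542.95
Buyer bears: inland to port 473.77 + export clearance 178.32 + origin terminal 674.53 + freight 1281.67 + insurance 124.50 + brokerage 374.77 + duty 41542.95 = 44650.51
Landed cost = invoice 228061.37 + 44650.51 = 272711.88

Total landed cost: CAD 272711.88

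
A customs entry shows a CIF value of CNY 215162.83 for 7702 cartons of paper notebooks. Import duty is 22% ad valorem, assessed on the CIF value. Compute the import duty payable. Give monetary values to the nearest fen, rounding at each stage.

Import duty: CNY 47335.82

Import duty = 215162.83 × 22% = 47335.82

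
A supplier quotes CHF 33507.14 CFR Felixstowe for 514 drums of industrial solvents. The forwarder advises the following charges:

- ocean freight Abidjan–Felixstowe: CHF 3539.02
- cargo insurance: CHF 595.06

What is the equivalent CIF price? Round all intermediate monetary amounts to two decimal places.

Not relevant to the conversion: freight — on the seller under both CFR and CIF; already in the CFR price and stays in the CIF price.
From CFR to CIF, the seller additionally bears: insurance.
CIF price = 33507.14 + 595.06 = 34102.20

CIF price: CHF 34102.20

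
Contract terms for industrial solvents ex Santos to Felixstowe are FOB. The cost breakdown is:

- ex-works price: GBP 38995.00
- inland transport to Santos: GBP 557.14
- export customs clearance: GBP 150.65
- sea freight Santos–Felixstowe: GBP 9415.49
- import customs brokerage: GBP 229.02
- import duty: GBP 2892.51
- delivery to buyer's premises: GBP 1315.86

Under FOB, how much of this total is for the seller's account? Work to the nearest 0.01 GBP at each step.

FOB: the seller bears costs until goods are on board at the origin port; the buyer bears freight, insurance and all costs thereafter.
Seller's account: goods 38995.00 + inland to port 557.14 + export clearance 150.65 = 39702.79
Buyer's account: freight 9415.49 + brokerage 229.02 + duty 2892.51 + delivery 1315.86 = 13852.88

Seller's account: GBP 39702.79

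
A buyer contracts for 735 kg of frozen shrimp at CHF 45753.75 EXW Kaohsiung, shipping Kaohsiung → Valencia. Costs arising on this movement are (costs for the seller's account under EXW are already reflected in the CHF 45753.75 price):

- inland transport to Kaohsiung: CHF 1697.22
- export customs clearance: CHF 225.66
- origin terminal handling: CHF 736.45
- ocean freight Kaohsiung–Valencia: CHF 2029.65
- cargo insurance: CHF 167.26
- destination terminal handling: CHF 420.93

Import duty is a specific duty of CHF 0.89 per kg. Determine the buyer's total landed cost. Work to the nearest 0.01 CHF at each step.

Total landed cost: CHF 51685.07

EXW: the seller makes goods available at their premises; the buyer bears all onward costs.
CIF value = EXW price + inland to port + export clearance + origin terminal + freight + insurance = 45753.75 + 1697.22 + 225.66 + 736.45 + 2029.65 + 167.26 = 50609.99
Import duty = 735 × 0.89 = 654.15
Buyer bears: inland to port 1697.22 + export clearance 225.66 + origin terminal 736.45 + freight 2029.65 + insurance 167.26 + destination terminal 420.93 + duty 654.15 = 5931.32
Landed cost = invoice 45753.75 + 5931.32 = 51685.07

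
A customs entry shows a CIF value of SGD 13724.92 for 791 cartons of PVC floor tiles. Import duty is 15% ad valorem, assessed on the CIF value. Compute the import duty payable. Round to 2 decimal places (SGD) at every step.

Import duty: SGD 2058.74

Import duty = 13724.92 × 15% = 2058.74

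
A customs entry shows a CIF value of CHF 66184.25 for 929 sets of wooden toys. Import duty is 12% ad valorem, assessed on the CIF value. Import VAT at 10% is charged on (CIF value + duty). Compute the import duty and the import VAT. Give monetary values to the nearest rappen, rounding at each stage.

Import duty = 66184.25 × 12% = 7942.11
VAT base = CIF + duty = 66184.25 + 7942.11 = 74126.36
Import VAT = 74126.36 × 10% = 7412.64

Import duty: CHF 7942.11; import VAT: CHF 7412.64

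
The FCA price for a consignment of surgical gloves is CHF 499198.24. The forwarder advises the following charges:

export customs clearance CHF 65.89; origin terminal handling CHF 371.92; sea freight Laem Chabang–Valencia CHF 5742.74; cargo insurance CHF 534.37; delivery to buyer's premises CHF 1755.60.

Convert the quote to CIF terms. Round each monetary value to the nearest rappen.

Not relevant to the conversion: export clearance — on the seller under both FCA and CIF; already in the FCA price and stays in the CIF price. delivery — on the buyer under both terms; not part of either seller's price.
From FCA to CIF, the seller additionally bears: origin terminal, freight, insurance.
CIF price = 499198.24 + 371.92 + 5742.74 + 534.37 = 505847.27

CIF price: CHF 505847.27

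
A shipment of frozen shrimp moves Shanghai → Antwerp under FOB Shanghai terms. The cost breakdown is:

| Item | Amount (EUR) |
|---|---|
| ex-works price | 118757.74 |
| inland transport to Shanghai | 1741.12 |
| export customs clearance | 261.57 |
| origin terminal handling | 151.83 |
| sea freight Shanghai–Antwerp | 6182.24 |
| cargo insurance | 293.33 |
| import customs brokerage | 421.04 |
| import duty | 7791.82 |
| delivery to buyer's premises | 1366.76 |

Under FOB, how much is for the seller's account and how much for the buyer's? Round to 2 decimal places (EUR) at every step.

Seller: EUR 120912.26; buyer: EUR 16055.19

FOB: the seller bears costs until goods are on board at the origin port; the buyer bears freight, insurance and all costs thereafter.
Seller's account: goods 118757.74 + inland to port 1741.12 + export clearance 261.57 + origin terminal 151.83 = 120912.26
Buyer's account: freight 6182.24 + insurance 293.33 + brokerage 421.04 + duty 7791.82 + delivery 1366.76 = 16055.19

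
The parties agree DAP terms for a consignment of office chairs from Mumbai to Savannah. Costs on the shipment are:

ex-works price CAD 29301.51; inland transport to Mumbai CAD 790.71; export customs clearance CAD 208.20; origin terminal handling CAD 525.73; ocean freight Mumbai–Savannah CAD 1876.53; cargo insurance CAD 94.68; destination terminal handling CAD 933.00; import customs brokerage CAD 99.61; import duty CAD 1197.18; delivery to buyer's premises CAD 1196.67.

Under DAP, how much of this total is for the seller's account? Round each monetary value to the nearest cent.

Seller's account: CAD 34927.03

DAP: the seller bears all costs to the named destination except import duty and clearance.
Seller's account: goods 29301.51 + inland to port 790.71 + export clearance 208.20 + origin terminal 525.73 + freight 1876.53 + insurance 94.68 + destination terminal 933.00 + delivery 1196.67 = 34927.03
Buyer's account: brokerage 99.61 + duty 1197.18 = 1296.79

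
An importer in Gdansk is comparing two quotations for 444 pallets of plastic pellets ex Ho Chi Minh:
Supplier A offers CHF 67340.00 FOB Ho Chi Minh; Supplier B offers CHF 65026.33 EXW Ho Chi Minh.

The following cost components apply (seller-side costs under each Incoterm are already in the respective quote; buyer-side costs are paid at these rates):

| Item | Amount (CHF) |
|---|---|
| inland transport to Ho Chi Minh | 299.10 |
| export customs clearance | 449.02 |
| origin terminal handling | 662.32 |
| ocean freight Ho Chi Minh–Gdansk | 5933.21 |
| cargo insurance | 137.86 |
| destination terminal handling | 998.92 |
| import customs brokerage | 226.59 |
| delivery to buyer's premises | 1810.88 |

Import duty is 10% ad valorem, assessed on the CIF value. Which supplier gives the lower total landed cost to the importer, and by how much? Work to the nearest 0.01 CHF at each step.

Supplier B is cheaper by CHF 993.56

Supplier A (FOB):
CIF value = FOB price + freight + insurance = 67340.00 + 5933.21 + 137.86 = 73411.07
Import duty = 73411.07 × 10% = 7341.11
Buyer bears (A): 5933.21 + 137.86 + 998.92 + 226.59 + 1810.88 = 9107.46
Landed cost (A) = invoice 67340.00 + 9107.46 + duty 7341.11 = 83788.57
Supplier B (EXW):
CIF value = EXW price + inland to port + export clearance + origin terminal + freight + insurance = 65026.33 + 299.10 + 449.02 + 662.32 + 5933.21 + 137.86 = 72507.84
Import duty = 72507.84 × 10% = 7250.78
Buyer bears (B): 299.10 + 449.02 + 662.32 + 5933.21 + 137.86 + 998.92 + 226.59 + 1810.88 = 10517.90
Landed cost (B) = invoice 65026.33 + 10517.90 + duty 7250.78 = 82795.01
Difference = |83788.57 − 82795.01| = 993.56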